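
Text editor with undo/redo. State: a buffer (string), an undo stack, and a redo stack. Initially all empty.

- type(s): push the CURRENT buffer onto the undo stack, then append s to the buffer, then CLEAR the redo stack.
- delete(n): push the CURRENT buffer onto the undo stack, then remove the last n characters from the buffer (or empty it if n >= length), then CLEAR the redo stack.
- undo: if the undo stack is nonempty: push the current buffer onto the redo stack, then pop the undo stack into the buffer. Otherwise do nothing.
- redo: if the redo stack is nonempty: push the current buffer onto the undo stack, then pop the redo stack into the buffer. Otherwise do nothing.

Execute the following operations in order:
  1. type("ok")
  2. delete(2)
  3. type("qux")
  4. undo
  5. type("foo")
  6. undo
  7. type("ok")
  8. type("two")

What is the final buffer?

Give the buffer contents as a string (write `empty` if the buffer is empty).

Answer: oktwo

Derivation:
After op 1 (type): buf='ok' undo_depth=1 redo_depth=0
After op 2 (delete): buf='(empty)' undo_depth=2 redo_depth=0
After op 3 (type): buf='qux' undo_depth=3 redo_depth=0
After op 4 (undo): buf='(empty)' undo_depth=2 redo_depth=1
After op 5 (type): buf='foo' undo_depth=3 redo_depth=0
After op 6 (undo): buf='(empty)' undo_depth=2 redo_depth=1
After op 7 (type): buf='ok' undo_depth=3 redo_depth=0
After op 8 (type): buf='oktwo' undo_depth=4 redo_depth=0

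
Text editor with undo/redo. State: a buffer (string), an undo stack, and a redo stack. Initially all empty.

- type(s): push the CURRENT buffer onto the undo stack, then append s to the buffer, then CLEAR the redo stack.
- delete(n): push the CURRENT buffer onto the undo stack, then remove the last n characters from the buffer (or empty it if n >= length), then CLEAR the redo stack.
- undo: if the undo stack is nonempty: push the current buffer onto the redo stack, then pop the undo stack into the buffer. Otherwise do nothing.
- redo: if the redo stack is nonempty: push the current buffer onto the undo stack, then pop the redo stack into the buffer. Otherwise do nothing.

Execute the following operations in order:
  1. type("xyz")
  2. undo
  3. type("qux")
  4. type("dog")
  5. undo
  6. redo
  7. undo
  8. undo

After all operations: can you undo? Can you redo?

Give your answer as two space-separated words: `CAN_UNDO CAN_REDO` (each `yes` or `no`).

Answer: no yes

Derivation:
After op 1 (type): buf='xyz' undo_depth=1 redo_depth=0
After op 2 (undo): buf='(empty)' undo_depth=0 redo_depth=1
After op 3 (type): buf='qux' undo_depth=1 redo_depth=0
After op 4 (type): buf='quxdog' undo_depth=2 redo_depth=0
After op 5 (undo): buf='qux' undo_depth=1 redo_depth=1
After op 6 (redo): buf='quxdog' undo_depth=2 redo_depth=0
After op 7 (undo): buf='qux' undo_depth=1 redo_depth=1
After op 8 (undo): buf='(empty)' undo_depth=0 redo_depth=2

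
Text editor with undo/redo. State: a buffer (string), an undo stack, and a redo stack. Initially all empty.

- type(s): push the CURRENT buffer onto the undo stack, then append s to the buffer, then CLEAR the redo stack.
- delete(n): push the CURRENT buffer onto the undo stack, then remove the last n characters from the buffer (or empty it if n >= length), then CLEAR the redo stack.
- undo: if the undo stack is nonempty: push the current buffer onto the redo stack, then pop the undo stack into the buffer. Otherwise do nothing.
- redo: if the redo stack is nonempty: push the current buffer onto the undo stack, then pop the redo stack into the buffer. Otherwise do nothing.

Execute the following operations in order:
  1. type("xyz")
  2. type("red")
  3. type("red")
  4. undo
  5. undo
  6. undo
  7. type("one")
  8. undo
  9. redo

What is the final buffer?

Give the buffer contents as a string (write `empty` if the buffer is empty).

Answer: one

Derivation:
After op 1 (type): buf='xyz' undo_depth=1 redo_depth=0
After op 2 (type): buf='xyzred' undo_depth=2 redo_depth=0
After op 3 (type): buf='xyzredred' undo_depth=3 redo_depth=0
After op 4 (undo): buf='xyzred' undo_depth=2 redo_depth=1
After op 5 (undo): buf='xyz' undo_depth=1 redo_depth=2
After op 6 (undo): buf='(empty)' undo_depth=0 redo_depth=3
After op 7 (type): buf='one' undo_depth=1 redo_depth=0
After op 8 (undo): buf='(empty)' undo_depth=0 redo_depth=1
After op 9 (redo): buf='one' undo_depth=1 redo_depth=0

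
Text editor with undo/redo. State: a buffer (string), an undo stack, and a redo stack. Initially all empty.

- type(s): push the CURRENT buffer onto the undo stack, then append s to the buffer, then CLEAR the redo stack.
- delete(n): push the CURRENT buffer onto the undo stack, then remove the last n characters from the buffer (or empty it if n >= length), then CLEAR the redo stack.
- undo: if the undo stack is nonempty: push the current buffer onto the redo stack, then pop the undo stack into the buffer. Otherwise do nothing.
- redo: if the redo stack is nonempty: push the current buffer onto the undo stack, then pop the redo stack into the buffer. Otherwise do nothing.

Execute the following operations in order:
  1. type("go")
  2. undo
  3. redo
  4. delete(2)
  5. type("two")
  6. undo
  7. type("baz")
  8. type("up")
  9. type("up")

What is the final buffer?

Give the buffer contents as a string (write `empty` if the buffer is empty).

After op 1 (type): buf='go' undo_depth=1 redo_depth=0
After op 2 (undo): buf='(empty)' undo_depth=0 redo_depth=1
After op 3 (redo): buf='go' undo_depth=1 redo_depth=0
After op 4 (delete): buf='(empty)' undo_depth=2 redo_depth=0
After op 5 (type): buf='two' undo_depth=3 redo_depth=0
After op 6 (undo): buf='(empty)' undo_depth=2 redo_depth=1
After op 7 (type): buf='baz' undo_depth=3 redo_depth=0
After op 8 (type): buf='bazup' undo_depth=4 redo_depth=0
After op 9 (type): buf='bazupup' undo_depth=5 redo_depth=0

Answer: bazupup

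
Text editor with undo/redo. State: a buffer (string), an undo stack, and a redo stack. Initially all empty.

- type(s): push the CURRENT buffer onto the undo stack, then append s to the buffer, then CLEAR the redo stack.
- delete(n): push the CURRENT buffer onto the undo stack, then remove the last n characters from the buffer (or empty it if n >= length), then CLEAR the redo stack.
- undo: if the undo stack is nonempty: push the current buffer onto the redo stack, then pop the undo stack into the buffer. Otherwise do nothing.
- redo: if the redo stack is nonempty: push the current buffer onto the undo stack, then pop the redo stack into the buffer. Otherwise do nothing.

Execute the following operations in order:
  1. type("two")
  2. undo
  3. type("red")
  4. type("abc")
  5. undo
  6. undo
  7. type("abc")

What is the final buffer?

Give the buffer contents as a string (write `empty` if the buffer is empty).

After op 1 (type): buf='two' undo_depth=1 redo_depth=0
After op 2 (undo): buf='(empty)' undo_depth=0 redo_depth=1
After op 3 (type): buf='red' undo_depth=1 redo_depth=0
After op 4 (type): buf='redabc' undo_depth=2 redo_depth=0
After op 5 (undo): buf='red' undo_depth=1 redo_depth=1
After op 6 (undo): buf='(empty)' undo_depth=0 redo_depth=2
After op 7 (type): buf='abc' undo_depth=1 redo_depth=0

Answer: abc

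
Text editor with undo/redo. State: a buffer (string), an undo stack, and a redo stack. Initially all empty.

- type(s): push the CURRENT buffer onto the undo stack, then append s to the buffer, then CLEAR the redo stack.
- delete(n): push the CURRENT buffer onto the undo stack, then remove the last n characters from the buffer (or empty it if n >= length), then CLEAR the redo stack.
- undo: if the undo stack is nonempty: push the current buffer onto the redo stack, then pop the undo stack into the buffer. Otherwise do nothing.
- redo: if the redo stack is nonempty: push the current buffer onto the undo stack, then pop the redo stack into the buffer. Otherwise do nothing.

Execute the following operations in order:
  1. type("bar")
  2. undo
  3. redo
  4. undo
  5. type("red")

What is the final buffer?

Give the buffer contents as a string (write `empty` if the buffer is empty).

After op 1 (type): buf='bar' undo_depth=1 redo_depth=0
After op 2 (undo): buf='(empty)' undo_depth=0 redo_depth=1
After op 3 (redo): buf='bar' undo_depth=1 redo_depth=0
After op 4 (undo): buf='(empty)' undo_depth=0 redo_depth=1
After op 5 (type): buf='red' undo_depth=1 redo_depth=0

Answer: red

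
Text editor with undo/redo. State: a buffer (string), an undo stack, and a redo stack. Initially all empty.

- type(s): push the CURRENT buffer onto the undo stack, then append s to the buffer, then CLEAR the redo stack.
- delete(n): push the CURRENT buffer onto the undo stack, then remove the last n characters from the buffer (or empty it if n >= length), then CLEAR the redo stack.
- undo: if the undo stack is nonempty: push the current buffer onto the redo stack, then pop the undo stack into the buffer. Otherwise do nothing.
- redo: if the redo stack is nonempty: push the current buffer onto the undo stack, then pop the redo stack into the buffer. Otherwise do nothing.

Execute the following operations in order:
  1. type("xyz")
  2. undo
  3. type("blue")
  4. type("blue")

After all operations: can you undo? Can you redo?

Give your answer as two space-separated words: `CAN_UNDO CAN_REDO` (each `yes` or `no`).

After op 1 (type): buf='xyz' undo_depth=1 redo_depth=0
After op 2 (undo): buf='(empty)' undo_depth=0 redo_depth=1
After op 3 (type): buf='blue' undo_depth=1 redo_depth=0
After op 4 (type): buf='blueblue' undo_depth=2 redo_depth=0

Answer: yes no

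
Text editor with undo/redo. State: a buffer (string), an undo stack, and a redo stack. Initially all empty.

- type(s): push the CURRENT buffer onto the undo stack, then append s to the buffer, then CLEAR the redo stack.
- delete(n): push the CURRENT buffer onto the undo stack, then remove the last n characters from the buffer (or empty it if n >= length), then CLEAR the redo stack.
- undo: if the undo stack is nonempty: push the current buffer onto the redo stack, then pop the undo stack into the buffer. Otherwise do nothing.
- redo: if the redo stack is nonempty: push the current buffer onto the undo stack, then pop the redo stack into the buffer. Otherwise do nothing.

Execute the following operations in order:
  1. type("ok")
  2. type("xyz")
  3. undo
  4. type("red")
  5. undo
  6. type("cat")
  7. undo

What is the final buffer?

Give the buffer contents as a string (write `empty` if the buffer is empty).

After op 1 (type): buf='ok' undo_depth=1 redo_depth=0
After op 2 (type): buf='okxyz' undo_depth=2 redo_depth=0
After op 3 (undo): buf='ok' undo_depth=1 redo_depth=1
After op 4 (type): buf='okred' undo_depth=2 redo_depth=0
After op 5 (undo): buf='ok' undo_depth=1 redo_depth=1
After op 6 (type): buf='okcat' undo_depth=2 redo_depth=0
After op 7 (undo): buf='ok' undo_depth=1 redo_depth=1

Answer: ok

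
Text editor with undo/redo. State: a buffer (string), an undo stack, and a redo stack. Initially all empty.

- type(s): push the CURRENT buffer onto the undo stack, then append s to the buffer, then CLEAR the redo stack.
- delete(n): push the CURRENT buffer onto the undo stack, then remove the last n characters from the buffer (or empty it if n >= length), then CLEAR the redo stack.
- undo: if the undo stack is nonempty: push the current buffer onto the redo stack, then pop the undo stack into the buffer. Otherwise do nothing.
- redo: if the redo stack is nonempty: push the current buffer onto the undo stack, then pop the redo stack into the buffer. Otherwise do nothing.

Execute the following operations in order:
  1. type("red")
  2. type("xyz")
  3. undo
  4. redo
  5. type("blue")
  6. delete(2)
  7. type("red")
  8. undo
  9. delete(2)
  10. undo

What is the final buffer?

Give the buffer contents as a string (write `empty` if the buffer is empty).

Answer: redxyzbl

Derivation:
After op 1 (type): buf='red' undo_depth=1 redo_depth=0
After op 2 (type): buf='redxyz' undo_depth=2 redo_depth=0
After op 3 (undo): buf='red' undo_depth=1 redo_depth=1
After op 4 (redo): buf='redxyz' undo_depth=2 redo_depth=0
After op 5 (type): buf='redxyzblue' undo_depth=3 redo_depth=0
After op 6 (delete): buf='redxyzbl' undo_depth=4 redo_depth=0
After op 7 (type): buf='redxyzblred' undo_depth=5 redo_depth=0
After op 8 (undo): buf='redxyzbl' undo_depth=4 redo_depth=1
After op 9 (delete): buf='redxyz' undo_depth=5 redo_depth=0
After op 10 (undo): buf='redxyzbl' undo_depth=4 redo_depth=1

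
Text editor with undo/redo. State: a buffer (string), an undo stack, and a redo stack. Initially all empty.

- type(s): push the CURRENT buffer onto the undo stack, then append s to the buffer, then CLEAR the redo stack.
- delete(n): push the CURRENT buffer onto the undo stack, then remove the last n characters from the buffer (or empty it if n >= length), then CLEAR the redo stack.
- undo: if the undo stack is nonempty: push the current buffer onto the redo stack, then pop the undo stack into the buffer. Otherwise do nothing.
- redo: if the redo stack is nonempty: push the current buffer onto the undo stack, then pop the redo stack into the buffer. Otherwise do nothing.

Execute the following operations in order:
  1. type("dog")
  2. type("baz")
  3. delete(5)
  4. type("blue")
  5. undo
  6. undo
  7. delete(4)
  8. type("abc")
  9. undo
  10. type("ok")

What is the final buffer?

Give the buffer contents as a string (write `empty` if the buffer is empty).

Answer: dook

Derivation:
After op 1 (type): buf='dog' undo_depth=1 redo_depth=0
After op 2 (type): buf='dogbaz' undo_depth=2 redo_depth=0
After op 3 (delete): buf='d' undo_depth=3 redo_depth=0
After op 4 (type): buf='dblue' undo_depth=4 redo_depth=0
After op 5 (undo): buf='d' undo_depth=3 redo_depth=1
After op 6 (undo): buf='dogbaz' undo_depth=2 redo_depth=2
After op 7 (delete): buf='do' undo_depth=3 redo_depth=0
After op 8 (type): buf='doabc' undo_depth=4 redo_depth=0
After op 9 (undo): buf='do' undo_depth=3 redo_depth=1
After op 10 (type): buf='dook' undo_depth=4 redo_depth=0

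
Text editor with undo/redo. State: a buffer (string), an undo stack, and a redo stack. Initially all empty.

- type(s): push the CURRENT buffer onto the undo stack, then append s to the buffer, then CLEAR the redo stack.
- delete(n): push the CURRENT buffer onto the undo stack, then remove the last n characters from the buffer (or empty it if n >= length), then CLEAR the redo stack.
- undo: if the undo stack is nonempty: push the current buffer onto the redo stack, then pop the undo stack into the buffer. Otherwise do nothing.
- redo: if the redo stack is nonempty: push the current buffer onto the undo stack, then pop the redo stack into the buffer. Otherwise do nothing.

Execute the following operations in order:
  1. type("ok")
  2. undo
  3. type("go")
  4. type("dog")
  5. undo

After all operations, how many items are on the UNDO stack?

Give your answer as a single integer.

Answer: 1

Derivation:
After op 1 (type): buf='ok' undo_depth=1 redo_depth=0
After op 2 (undo): buf='(empty)' undo_depth=0 redo_depth=1
After op 3 (type): buf='go' undo_depth=1 redo_depth=0
After op 4 (type): buf='godog' undo_depth=2 redo_depth=0
After op 5 (undo): buf='go' undo_depth=1 redo_depth=1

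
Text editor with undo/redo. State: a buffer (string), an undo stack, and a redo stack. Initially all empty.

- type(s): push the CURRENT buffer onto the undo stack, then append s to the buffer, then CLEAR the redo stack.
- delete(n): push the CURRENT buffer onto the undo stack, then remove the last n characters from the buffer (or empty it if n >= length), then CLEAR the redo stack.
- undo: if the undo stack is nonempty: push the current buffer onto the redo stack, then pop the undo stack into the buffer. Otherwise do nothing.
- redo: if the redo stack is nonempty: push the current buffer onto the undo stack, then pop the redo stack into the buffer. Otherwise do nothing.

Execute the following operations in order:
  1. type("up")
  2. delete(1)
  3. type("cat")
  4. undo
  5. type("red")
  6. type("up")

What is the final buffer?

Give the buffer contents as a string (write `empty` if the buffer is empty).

After op 1 (type): buf='up' undo_depth=1 redo_depth=0
After op 2 (delete): buf='u' undo_depth=2 redo_depth=0
After op 3 (type): buf='ucat' undo_depth=3 redo_depth=0
After op 4 (undo): buf='u' undo_depth=2 redo_depth=1
After op 5 (type): buf='ured' undo_depth=3 redo_depth=0
After op 6 (type): buf='uredup' undo_depth=4 redo_depth=0

Answer: uredup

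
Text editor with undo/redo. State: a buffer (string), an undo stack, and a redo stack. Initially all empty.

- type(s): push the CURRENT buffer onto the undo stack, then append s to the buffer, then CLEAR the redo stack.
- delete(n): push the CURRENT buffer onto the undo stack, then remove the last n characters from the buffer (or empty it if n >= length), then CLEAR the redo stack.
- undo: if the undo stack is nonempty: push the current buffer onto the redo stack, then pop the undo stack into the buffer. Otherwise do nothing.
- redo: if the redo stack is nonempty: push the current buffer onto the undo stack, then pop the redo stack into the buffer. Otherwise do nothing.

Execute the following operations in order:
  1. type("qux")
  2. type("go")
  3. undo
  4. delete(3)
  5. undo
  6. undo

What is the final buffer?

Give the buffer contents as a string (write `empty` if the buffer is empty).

Answer: empty

Derivation:
After op 1 (type): buf='qux' undo_depth=1 redo_depth=0
After op 2 (type): buf='quxgo' undo_depth=2 redo_depth=0
After op 3 (undo): buf='qux' undo_depth=1 redo_depth=1
After op 4 (delete): buf='(empty)' undo_depth=2 redo_depth=0
After op 5 (undo): buf='qux' undo_depth=1 redo_depth=1
After op 6 (undo): buf='(empty)' undo_depth=0 redo_depth=2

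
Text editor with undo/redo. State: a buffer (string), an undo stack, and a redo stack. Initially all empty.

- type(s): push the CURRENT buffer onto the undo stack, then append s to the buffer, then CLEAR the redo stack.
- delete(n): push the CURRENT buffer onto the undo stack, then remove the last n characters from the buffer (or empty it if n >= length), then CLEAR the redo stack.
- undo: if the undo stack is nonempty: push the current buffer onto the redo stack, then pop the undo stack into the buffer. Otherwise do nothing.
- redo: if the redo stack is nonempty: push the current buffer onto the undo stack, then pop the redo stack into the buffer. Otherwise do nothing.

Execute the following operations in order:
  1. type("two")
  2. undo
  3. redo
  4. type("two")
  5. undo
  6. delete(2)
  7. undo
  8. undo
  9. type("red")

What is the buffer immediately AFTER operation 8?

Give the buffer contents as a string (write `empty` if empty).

After op 1 (type): buf='two' undo_depth=1 redo_depth=0
After op 2 (undo): buf='(empty)' undo_depth=0 redo_depth=1
After op 3 (redo): buf='two' undo_depth=1 redo_depth=0
After op 4 (type): buf='twotwo' undo_depth=2 redo_depth=0
After op 5 (undo): buf='two' undo_depth=1 redo_depth=1
After op 6 (delete): buf='t' undo_depth=2 redo_depth=0
After op 7 (undo): buf='two' undo_depth=1 redo_depth=1
After op 8 (undo): buf='(empty)' undo_depth=0 redo_depth=2

Answer: empty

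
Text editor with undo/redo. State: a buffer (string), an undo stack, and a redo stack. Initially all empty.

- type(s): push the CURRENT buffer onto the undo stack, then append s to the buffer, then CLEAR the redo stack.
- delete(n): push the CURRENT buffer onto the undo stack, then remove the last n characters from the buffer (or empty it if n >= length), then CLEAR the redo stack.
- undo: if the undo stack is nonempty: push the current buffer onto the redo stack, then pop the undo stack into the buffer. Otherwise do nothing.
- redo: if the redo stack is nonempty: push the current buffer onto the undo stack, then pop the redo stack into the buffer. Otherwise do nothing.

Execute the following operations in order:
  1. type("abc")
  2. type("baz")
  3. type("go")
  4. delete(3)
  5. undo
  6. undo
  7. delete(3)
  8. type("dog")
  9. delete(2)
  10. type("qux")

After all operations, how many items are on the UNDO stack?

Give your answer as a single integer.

Answer: 6

Derivation:
After op 1 (type): buf='abc' undo_depth=1 redo_depth=0
After op 2 (type): buf='abcbaz' undo_depth=2 redo_depth=0
After op 3 (type): buf='abcbazgo' undo_depth=3 redo_depth=0
After op 4 (delete): buf='abcba' undo_depth=4 redo_depth=0
After op 5 (undo): buf='abcbazgo' undo_depth=3 redo_depth=1
After op 6 (undo): buf='abcbaz' undo_depth=2 redo_depth=2
After op 7 (delete): buf='abc' undo_depth=3 redo_depth=0
After op 8 (type): buf='abcdog' undo_depth=4 redo_depth=0
After op 9 (delete): buf='abcd' undo_depth=5 redo_depth=0
After op 10 (type): buf='abcdqux' undo_depth=6 redo_depth=0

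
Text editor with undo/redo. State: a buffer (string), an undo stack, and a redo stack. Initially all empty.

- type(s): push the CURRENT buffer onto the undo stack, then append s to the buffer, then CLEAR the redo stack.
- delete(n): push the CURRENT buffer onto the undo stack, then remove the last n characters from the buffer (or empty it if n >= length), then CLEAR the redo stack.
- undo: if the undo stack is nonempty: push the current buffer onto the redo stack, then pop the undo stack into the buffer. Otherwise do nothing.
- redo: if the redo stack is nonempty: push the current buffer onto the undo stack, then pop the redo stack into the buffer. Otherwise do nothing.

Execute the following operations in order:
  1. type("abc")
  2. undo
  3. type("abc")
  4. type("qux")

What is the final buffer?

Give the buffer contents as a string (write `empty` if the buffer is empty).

Answer: abcqux

Derivation:
After op 1 (type): buf='abc' undo_depth=1 redo_depth=0
After op 2 (undo): buf='(empty)' undo_depth=0 redo_depth=1
After op 3 (type): buf='abc' undo_depth=1 redo_depth=0
After op 4 (type): buf='abcqux' undo_depth=2 redo_depth=0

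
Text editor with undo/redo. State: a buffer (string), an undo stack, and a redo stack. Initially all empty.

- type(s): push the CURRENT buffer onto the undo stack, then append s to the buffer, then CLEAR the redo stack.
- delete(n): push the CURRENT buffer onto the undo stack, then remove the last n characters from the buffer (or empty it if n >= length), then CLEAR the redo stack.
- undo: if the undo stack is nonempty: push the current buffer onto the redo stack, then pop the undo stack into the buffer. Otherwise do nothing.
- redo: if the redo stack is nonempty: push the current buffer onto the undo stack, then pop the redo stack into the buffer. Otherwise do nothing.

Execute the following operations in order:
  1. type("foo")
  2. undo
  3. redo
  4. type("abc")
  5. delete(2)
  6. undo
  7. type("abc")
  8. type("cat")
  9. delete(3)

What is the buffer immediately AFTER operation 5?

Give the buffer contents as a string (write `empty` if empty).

After op 1 (type): buf='foo' undo_depth=1 redo_depth=0
After op 2 (undo): buf='(empty)' undo_depth=0 redo_depth=1
After op 3 (redo): buf='foo' undo_depth=1 redo_depth=0
After op 4 (type): buf='fooabc' undo_depth=2 redo_depth=0
After op 5 (delete): buf='fooa' undo_depth=3 redo_depth=0

Answer: fooa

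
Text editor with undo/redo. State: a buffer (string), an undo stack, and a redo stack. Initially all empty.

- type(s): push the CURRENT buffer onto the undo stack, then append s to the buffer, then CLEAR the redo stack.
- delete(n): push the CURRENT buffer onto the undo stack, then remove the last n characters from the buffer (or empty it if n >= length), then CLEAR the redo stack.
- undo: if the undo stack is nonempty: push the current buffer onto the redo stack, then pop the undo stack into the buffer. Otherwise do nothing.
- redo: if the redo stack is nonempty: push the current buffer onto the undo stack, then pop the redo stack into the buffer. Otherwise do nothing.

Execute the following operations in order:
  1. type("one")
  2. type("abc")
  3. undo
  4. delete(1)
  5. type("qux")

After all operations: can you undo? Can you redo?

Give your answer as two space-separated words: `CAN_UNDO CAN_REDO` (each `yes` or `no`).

Answer: yes no

Derivation:
After op 1 (type): buf='one' undo_depth=1 redo_depth=0
After op 2 (type): buf='oneabc' undo_depth=2 redo_depth=0
After op 3 (undo): buf='one' undo_depth=1 redo_depth=1
After op 4 (delete): buf='on' undo_depth=2 redo_depth=0
After op 5 (type): buf='onqux' undo_depth=3 redo_depth=0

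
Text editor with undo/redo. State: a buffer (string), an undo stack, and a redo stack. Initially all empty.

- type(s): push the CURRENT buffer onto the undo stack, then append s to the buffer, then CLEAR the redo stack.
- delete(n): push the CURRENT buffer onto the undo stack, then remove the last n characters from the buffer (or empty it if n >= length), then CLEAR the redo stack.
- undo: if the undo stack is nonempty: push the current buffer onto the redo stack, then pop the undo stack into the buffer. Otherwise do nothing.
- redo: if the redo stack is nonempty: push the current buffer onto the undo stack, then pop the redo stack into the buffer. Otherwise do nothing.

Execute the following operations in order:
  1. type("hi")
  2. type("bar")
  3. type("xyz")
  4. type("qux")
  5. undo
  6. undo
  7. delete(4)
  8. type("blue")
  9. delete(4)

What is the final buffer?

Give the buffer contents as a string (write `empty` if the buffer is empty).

Answer: h

Derivation:
After op 1 (type): buf='hi' undo_depth=1 redo_depth=0
After op 2 (type): buf='hibar' undo_depth=2 redo_depth=0
After op 3 (type): buf='hibarxyz' undo_depth=3 redo_depth=0
After op 4 (type): buf='hibarxyzqux' undo_depth=4 redo_depth=0
After op 5 (undo): buf='hibarxyz' undo_depth=3 redo_depth=1
After op 6 (undo): buf='hibar' undo_depth=2 redo_depth=2
After op 7 (delete): buf='h' undo_depth=3 redo_depth=0
After op 8 (type): buf='hblue' undo_depth=4 redo_depth=0
After op 9 (delete): buf='h' undo_depth=5 redo_depth=0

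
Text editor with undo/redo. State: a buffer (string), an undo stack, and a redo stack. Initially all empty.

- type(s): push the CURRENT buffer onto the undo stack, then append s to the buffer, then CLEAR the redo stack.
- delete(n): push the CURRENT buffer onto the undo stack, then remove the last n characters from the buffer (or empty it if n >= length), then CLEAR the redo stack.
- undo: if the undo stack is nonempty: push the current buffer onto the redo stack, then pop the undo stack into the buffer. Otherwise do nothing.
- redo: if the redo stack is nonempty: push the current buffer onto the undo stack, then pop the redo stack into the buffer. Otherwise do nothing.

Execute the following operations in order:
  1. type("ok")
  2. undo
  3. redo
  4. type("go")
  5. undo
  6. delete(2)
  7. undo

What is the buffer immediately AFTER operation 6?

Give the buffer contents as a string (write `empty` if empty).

After op 1 (type): buf='ok' undo_depth=1 redo_depth=0
After op 2 (undo): buf='(empty)' undo_depth=0 redo_depth=1
After op 3 (redo): buf='ok' undo_depth=1 redo_depth=0
After op 4 (type): buf='okgo' undo_depth=2 redo_depth=0
After op 5 (undo): buf='ok' undo_depth=1 redo_depth=1
After op 6 (delete): buf='(empty)' undo_depth=2 redo_depth=0

Answer: empty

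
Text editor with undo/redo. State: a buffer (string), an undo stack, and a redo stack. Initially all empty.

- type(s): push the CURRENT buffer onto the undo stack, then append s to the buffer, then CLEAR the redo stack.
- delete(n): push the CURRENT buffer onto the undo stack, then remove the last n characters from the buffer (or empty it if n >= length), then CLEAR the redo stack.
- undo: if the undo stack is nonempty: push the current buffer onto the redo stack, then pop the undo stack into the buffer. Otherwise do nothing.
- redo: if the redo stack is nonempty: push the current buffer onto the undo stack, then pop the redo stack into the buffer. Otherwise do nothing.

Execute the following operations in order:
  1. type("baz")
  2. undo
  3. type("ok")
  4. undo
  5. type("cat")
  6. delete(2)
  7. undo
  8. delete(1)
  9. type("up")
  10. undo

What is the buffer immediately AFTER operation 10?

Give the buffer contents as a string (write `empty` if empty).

After op 1 (type): buf='baz' undo_depth=1 redo_depth=0
After op 2 (undo): buf='(empty)' undo_depth=0 redo_depth=1
After op 3 (type): buf='ok' undo_depth=1 redo_depth=0
After op 4 (undo): buf='(empty)' undo_depth=0 redo_depth=1
After op 5 (type): buf='cat' undo_depth=1 redo_depth=0
After op 6 (delete): buf='c' undo_depth=2 redo_depth=0
After op 7 (undo): buf='cat' undo_depth=1 redo_depth=1
After op 8 (delete): buf='ca' undo_depth=2 redo_depth=0
After op 9 (type): buf='caup' undo_depth=3 redo_depth=0
After op 10 (undo): buf='ca' undo_depth=2 redo_depth=1

Answer: ca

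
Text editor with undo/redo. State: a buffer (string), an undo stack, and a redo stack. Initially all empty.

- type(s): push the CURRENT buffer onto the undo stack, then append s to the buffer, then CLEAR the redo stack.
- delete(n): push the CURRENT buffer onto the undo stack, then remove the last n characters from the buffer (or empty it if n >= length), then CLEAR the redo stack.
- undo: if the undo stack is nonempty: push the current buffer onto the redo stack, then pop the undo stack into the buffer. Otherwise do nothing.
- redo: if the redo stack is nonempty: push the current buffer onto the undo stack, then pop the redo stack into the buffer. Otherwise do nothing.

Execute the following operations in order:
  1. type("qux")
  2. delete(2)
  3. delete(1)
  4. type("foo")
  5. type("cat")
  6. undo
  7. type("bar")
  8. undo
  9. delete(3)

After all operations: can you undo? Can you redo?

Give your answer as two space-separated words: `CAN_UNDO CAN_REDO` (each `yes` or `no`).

Answer: yes no

Derivation:
After op 1 (type): buf='qux' undo_depth=1 redo_depth=0
After op 2 (delete): buf='q' undo_depth=2 redo_depth=0
After op 3 (delete): buf='(empty)' undo_depth=3 redo_depth=0
After op 4 (type): buf='foo' undo_depth=4 redo_depth=0
After op 5 (type): buf='foocat' undo_depth=5 redo_depth=0
After op 6 (undo): buf='foo' undo_depth=4 redo_depth=1
After op 7 (type): buf='foobar' undo_depth=5 redo_depth=0
After op 8 (undo): buf='foo' undo_depth=4 redo_depth=1
After op 9 (delete): buf='(empty)' undo_depth=5 redo_depth=0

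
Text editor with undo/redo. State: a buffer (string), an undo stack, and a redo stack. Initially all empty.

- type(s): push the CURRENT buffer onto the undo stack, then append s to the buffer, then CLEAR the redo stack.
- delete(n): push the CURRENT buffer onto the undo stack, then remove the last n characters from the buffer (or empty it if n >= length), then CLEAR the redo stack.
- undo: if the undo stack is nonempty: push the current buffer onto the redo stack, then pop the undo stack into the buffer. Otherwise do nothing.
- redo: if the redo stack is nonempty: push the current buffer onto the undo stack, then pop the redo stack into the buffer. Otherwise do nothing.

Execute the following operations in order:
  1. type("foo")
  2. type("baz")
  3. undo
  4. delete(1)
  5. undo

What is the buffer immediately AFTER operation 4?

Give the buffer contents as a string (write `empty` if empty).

Answer: fo

Derivation:
After op 1 (type): buf='foo' undo_depth=1 redo_depth=0
After op 2 (type): buf='foobaz' undo_depth=2 redo_depth=0
After op 3 (undo): buf='foo' undo_depth=1 redo_depth=1
After op 4 (delete): buf='fo' undo_depth=2 redo_depth=0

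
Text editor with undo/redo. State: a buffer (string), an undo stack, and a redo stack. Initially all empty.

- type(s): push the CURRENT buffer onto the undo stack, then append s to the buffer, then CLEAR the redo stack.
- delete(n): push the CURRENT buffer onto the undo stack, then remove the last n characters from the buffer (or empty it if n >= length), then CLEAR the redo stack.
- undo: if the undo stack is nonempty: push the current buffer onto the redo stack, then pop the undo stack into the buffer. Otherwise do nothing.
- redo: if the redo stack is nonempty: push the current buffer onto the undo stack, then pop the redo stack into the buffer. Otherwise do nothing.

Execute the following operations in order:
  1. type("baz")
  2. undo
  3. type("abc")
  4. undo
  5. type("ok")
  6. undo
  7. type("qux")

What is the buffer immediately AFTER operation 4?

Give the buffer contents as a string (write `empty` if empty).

After op 1 (type): buf='baz' undo_depth=1 redo_depth=0
After op 2 (undo): buf='(empty)' undo_depth=0 redo_depth=1
After op 3 (type): buf='abc' undo_depth=1 redo_depth=0
After op 4 (undo): buf='(empty)' undo_depth=0 redo_depth=1

Answer: empty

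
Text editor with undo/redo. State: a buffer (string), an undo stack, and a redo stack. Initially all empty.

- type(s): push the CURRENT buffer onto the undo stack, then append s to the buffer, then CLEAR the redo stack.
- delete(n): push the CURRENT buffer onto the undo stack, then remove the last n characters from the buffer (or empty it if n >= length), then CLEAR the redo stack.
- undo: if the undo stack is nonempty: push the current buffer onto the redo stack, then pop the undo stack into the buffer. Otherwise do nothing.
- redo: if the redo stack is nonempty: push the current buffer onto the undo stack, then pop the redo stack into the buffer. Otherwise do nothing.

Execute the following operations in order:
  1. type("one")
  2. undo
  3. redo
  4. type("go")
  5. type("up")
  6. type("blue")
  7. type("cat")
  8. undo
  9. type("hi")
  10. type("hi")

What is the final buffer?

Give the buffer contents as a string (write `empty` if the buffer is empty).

After op 1 (type): buf='one' undo_depth=1 redo_depth=0
After op 2 (undo): buf='(empty)' undo_depth=0 redo_depth=1
After op 3 (redo): buf='one' undo_depth=1 redo_depth=0
After op 4 (type): buf='onego' undo_depth=2 redo_depth=0
After op 5 (type): buf='onegoup' undo_depth=3 redo_depth=0
After op 6 (type): buf='onegoupblue' undo_depth=4 redo_depth=0
After op 7 (type): buf='onegoupbluecat' undo_depth=5 redo_depth=0
After op 8 (undo): buf='onegoupblue' undo_depth=4 redo_depth=1
After op 9 (type): buf='onegoupbluehi' undo_depth=5 redo_depth=0
After op 10 (type): buf='onegoupbluehihi' undo_depth=6 redo_depth=0

Answer: onegoupbluehihi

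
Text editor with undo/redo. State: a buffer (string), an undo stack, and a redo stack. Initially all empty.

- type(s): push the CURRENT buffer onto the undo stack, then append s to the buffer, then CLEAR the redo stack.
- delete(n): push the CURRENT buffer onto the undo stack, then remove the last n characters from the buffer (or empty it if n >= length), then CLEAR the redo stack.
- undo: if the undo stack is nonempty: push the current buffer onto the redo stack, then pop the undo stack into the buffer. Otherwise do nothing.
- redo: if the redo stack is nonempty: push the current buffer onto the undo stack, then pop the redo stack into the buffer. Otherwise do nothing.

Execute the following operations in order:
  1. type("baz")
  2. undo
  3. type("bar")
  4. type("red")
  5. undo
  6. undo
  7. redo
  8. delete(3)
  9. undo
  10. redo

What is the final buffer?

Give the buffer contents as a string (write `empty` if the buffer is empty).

After op 1 (type): buf='baz' undo_depth=1 redo_depth=0
After op 2 (undo): buf='(empty)' undo_depth=0 redo_depth=1
After op 3 (type): buf='bar' undo_depth=1 redo_depth=0
After op 4 (type): buf='barred' undo_depth=2 redo_depth=0
After op 5 (undo): buf='bar' undo_depth=1 redo_depth=1
After op 6 (undo): buf='(empty)' undo_depth=0 redo_depth=2
After op 7 (redo): buf='bar' undo_depth=1 redo_depth=1
After op 8 (delete): buf='(empty)' undo_depth=2 redo_depth=0
After op 9 (undo): buf='bar' undo_depth=1 redo_depth=1
After op 10 (redo): buf='(empty)' undo_depth=2 redo_depth=0

Answer: empty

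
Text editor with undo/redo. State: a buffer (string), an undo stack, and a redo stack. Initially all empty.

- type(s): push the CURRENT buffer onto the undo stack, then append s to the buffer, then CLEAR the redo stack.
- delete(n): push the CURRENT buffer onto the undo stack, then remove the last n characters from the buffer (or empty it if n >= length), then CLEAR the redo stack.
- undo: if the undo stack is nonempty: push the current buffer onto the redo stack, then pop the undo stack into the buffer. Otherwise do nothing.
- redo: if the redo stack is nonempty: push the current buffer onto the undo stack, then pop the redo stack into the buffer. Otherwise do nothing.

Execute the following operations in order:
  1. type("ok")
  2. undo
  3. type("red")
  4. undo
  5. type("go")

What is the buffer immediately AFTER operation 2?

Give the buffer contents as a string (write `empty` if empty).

Answer: empty

Derivation:
After op 1 (type): buf='ok' undo_depth=1 redo_depth=0
After op 2 (undo): buf='(empty)' undo_depth=0 redo_depth=1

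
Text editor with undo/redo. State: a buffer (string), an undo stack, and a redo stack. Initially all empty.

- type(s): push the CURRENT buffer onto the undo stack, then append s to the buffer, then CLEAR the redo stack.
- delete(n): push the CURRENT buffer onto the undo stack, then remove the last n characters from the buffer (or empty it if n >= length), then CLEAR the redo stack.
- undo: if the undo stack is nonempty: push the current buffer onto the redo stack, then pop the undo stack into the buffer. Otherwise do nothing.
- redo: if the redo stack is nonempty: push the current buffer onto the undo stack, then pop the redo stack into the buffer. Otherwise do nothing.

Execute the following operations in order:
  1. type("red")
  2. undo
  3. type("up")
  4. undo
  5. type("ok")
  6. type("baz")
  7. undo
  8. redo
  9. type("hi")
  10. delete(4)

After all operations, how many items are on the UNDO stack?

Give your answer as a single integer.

After op 1 (type): buf='red' undo_depth=1 redo_depth=0
After op 2 (undo): buf='(empty)' undo_depth=0 redo_depth=1
After op 3 (type): buf='up' undo_depth=1 redo_depth=0
After op 4 (undo): buf='(empty)' undo_depth=0 redo_depth=1
After op 5 (type): buf='ok' undo_depth=1 redo_depth=0
After op 6 (type): buf='okbaz' undo_depth=2 redo_depth=0
After op 7 (undo): buf='ok' undo_depth=1 redo_depth=1
After op 8 (redo): buf='okbaz' undo_depth=2 redo_depth=0
After op 9 (type): buf='okbazhi' undo_depth=3 redo_depth=0
After op 10 (delete): buf='okb' undo_depth=4 redo_depth=0

Answer: 4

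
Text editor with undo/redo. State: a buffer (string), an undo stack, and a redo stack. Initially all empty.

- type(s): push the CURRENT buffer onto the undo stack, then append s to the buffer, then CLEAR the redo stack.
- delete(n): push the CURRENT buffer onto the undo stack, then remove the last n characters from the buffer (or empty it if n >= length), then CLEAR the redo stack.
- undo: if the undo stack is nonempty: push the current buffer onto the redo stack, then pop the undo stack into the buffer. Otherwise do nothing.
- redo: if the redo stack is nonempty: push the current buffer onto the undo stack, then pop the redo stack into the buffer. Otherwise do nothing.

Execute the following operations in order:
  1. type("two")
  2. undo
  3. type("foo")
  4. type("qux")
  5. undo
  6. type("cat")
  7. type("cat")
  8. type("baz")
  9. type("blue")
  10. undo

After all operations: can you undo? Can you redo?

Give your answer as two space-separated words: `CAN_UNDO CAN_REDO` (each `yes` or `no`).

Answer: yes yes

Derivation:
After op 1 (type): buf='two' undo_depth=1 redo_depth=0
After op 2 (undo): buf='(empty)' undo_depth=0 redo_depth=1
After op 3 (type): buf='foo' undo_depth=1 redo_depth=0
After op 4 (type): buf='fooqux' undo_depth=2 redo_depth=0
After op 5 (undo): buf='foo' undo_depth=1 redo_depth=1
After op 6 (type): buf='foocat' undo_depth=2 redo_depth=0
After op 7 (type): buf='foocatcat' undo_depth=3 redo_depth=0
After op 8 (type): buf='foocatcatbaz' undo_depth=4 redo_depth=0
After op 9 (type): buf='foocatcatbazblue' undo_depth=5 redo_depth=0
After op 10 (undo): buf='foocatcatbaz' undo_depth=4 redo_depth=1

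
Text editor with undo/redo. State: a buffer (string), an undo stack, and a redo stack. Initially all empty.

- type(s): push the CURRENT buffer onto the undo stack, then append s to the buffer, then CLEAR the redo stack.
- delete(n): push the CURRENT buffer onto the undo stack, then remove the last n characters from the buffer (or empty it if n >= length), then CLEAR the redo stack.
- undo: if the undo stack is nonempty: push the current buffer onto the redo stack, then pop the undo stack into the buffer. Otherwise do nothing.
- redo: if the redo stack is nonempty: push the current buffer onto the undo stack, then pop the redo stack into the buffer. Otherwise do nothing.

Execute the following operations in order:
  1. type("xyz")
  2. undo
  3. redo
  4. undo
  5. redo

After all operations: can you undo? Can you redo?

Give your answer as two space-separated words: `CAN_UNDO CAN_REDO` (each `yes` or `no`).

After op 1 (type): buf='xyz' undo_depth=1 redo_depth=0
After op 2 (undo): buf='(empty)' undo_depth=0 redo_depth=1
After op 3 (redo): buf='xyz' undo_depth=1 redo_depth=0
After op 4 (undo): buf='(empty)' undo_depth=0 redo_depth=1
After op 5 (redo): buf='xyz' undo_depth=1 redo_depth=0

Answer: yes no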